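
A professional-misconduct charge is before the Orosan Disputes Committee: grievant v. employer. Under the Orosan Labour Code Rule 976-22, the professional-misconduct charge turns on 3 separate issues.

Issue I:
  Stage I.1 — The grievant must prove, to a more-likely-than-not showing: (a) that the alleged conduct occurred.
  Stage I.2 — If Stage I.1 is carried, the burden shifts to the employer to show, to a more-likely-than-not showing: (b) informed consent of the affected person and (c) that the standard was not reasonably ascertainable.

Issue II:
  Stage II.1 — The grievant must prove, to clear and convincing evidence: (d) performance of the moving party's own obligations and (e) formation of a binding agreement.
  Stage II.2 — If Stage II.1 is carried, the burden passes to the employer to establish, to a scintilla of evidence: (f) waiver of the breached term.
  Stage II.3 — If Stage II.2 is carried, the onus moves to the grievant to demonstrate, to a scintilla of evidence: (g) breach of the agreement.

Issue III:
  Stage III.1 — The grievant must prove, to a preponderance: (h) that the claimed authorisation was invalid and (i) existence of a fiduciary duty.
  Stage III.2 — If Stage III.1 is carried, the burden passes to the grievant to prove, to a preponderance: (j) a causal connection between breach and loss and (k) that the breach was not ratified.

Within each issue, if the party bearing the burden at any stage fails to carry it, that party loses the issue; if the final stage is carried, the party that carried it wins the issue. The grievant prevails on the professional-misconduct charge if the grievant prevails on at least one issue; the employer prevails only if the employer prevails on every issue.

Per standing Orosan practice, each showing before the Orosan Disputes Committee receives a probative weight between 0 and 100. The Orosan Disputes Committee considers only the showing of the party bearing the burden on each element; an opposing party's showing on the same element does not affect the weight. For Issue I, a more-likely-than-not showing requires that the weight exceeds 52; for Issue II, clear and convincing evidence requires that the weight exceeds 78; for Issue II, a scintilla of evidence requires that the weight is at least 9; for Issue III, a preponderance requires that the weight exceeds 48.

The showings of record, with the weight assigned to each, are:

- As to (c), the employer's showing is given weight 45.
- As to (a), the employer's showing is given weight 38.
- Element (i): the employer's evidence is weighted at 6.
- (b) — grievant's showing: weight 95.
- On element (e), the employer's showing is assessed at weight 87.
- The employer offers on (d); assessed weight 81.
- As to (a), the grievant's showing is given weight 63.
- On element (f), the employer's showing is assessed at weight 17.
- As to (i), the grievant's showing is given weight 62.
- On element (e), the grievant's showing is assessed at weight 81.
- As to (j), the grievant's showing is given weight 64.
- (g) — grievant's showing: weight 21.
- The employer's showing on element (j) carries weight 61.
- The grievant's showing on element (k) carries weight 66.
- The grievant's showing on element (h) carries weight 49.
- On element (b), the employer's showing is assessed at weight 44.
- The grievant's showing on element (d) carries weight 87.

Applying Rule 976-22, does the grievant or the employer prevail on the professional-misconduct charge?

grievant

— Issue I —
Stage I.1 (grievant, a more-likely-than-not showing, weight exceeds 52): (a) 63 (employer's 38 disregarded) > 52 — meets.
  The grievant carries Stage I.1; the employer now bears the burden.
Stage I.2 (employer, a more-likely-than-not showing, weight exceeds 52): (b) 44 (grievant's 95 disregarded) ≤ 52 — fails; (c) 45 ≤ 52 — fails.
  Not every element is met, so the employer fails to carry Stage I.2.
So the grievant prevails on this issue.
— Issue II —
At Stage II.1 the grievant must meet clear and convincing evidence (weight exceeds 78): on (d) the weight is 87 (the employer's 81 is given no effect), which does exceed 78, so (d) meets the standard; on (e) the weight is 81 (the employer's 87 is given no effect), which does exceed 78, so (e) meets the standard.
  All elements met. The burden passes to the employer.
At Stage II.2 the employer must meet a scintilla of evidence (weight is at least 9): on (f) the weight is 17, ≥ 9, so (f) meets the standard.
  The employer carries Stage II.2; the grievant now bears the burden.
At Stage II.3 the grievant must meet a scintilla of evidence (weight is at least 9): on (g) the weight is 21, which does reach 9, so (g) meets the standard.
  Stage II.3 carried; the final stage is satisfied.
With every stage satisfied, the grievant prevails on this issue.
— Issue III —
Stage III.1 — burden on grievant; standard: a preponderance (weight exceeds 48).
    (h): 49 > 48 [met]
    (i): 62 (employer's 6 disregarded) > 48 [met]
  Stage III.1 carried; the burden remains with the grievant.
Stage III.2 — burden on grievant; standard: a preponderance (weight exceeds 48).
    (j): 64 (employer's 61 disregarded) > 48 [met]
    (k): 66 > 48 [met]
  All elements met at the final stage.
Every stage carried; the grievant prevails on this issue.
Per-issue: Issue I → grievant; Issue II → grievant; Issue III → grievant. The grievant must prevail on at least one issue; overall, the grievant prevails.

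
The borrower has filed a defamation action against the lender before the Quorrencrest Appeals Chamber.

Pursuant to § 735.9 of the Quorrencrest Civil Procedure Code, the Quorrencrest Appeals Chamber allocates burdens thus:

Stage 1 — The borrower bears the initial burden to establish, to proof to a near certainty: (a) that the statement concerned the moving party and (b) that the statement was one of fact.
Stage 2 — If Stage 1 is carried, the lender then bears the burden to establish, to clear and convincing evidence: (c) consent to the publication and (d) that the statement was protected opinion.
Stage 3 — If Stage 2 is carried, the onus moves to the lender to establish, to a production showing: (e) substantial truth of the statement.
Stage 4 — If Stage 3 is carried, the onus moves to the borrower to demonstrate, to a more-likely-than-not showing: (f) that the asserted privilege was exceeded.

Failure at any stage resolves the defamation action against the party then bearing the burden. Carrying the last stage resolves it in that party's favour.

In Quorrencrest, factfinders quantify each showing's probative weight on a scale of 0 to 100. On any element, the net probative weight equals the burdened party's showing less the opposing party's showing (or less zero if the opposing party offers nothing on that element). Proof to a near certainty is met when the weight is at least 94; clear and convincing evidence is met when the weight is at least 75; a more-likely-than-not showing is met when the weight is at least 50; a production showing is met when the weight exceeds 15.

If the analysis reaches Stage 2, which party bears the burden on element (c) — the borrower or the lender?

Stage 2's rule assigns the burden to the lender (to clear and convincing evidence).

lender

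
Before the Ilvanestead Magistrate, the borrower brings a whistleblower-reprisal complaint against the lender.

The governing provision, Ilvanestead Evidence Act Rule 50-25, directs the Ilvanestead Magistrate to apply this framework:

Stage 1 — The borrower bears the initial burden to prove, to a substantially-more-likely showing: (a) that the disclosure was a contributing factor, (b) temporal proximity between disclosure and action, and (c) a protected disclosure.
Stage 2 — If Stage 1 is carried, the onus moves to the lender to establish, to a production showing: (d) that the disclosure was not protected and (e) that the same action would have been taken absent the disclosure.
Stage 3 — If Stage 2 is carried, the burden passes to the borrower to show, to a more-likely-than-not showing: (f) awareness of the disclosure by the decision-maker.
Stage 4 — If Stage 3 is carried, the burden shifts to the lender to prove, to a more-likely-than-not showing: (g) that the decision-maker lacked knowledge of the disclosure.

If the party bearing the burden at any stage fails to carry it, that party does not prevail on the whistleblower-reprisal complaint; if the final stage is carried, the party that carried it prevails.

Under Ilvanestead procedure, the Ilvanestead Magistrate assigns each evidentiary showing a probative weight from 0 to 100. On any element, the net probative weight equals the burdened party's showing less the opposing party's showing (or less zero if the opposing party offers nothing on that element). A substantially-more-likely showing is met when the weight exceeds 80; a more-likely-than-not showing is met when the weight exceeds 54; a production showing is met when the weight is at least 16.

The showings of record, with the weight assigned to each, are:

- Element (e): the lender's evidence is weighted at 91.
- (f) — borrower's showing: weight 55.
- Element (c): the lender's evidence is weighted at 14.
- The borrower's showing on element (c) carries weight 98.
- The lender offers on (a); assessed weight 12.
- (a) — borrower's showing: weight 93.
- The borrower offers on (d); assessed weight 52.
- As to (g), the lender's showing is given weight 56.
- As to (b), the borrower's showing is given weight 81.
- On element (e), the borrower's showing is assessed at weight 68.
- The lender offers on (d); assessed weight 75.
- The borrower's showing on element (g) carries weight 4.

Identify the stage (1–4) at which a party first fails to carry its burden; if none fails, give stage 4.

Stage 1 — burden on borrower; standard: a substantially-more-likely showing (weight exceeds 80).
    (a): 93 − 12 = 81 > 80 [met]
    (b): 81 > 80 [met]
    (c): 98 − 14 = 84 > 80 [met]
  Stage 1 carried; the burden shifts to the lender.
Stage 2 — burden on lender; standard: a production showing (weight is at least 16).
    (d): 75 − 52 = 23 ≥ 16 [met]
    (e): 91 − 68 = 23 ≥ 16 [met]
  All elements met. The burden passes to the borrower.
Stage 3 — burden on borrower; standard: a more-likely-than-not showing (weight exceeds 54).
    (f): 55 > 54 [met]
  Stage 3 is satisfied; the onus moves to the lender.
Stage 4 — burden on lender; standard: a more-likely-than-not showing (weight exceeds 54).
    (g): 56 − 4 = 52 ≤ 54 [not met]
  The lender does not carry Stage 4.
The borrower prevails.

stage 4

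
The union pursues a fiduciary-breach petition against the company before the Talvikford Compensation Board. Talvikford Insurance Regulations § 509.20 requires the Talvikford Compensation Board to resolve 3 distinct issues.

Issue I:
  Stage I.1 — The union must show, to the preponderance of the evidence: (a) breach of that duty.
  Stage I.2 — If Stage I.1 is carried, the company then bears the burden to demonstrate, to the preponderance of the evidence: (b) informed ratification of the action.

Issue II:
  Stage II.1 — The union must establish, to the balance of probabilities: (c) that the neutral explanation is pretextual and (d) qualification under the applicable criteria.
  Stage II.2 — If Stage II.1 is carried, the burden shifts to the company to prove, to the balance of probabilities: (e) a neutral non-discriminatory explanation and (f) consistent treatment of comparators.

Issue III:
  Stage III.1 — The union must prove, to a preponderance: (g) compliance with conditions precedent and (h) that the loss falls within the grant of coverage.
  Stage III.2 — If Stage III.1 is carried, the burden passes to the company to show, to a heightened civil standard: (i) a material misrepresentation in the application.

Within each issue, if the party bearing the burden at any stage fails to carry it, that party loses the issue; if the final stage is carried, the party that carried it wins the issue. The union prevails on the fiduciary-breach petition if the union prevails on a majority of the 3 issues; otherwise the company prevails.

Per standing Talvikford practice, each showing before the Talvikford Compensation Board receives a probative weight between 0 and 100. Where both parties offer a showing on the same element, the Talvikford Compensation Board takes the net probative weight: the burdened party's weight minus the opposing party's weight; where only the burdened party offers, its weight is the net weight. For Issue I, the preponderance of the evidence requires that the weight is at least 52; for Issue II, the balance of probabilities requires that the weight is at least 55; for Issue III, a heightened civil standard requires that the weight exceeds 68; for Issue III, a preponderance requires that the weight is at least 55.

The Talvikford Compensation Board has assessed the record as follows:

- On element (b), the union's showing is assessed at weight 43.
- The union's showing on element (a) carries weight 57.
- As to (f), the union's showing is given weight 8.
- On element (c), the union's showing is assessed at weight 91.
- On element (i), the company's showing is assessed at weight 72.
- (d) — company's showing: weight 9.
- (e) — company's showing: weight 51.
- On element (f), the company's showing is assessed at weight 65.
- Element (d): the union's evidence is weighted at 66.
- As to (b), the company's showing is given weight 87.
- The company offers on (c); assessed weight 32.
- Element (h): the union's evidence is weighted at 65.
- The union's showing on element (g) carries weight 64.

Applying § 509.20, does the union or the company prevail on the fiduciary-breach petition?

— Issue I —
At Stage I.1 the union must meet the preponderance of the evidence (weight is at least 52): on (a) the weight is 57, which does reach 52, so (a) meets the standard.
  All elements met. The burden passes to the company.
At Stage I.2 the company must meet the preponderance of the evidence (weight is at least 52): on (b) the weight is 87 less the opposing 43 gives net 44, which does not reach 52, so (b) does not meet the standard.
  The company does not carry Stage I.2.
The analysis ends at Stage I.2; the union prevails on this issue.
— Issue II —
At Stage II.1 the union must meet the balance of probabilities (weight is at least 55): on (c) the weight is 91 less the opposing 32 gives net 59, which does reach 55, so (c) meets the standard; on (d) the weight is 66 less the opposing 9 gives net 57, ≥ 55, so (d) meets the standard.
  Stage II.1 is satisfied; the onus moves to the company.
At Stage II.2 the company must meet the balance of probabilities (weight is at least 55): on (e) the weight is 51, which does not reach 55, so (e) does not meet the standard; on (f) the weight is 65 less the opposing 8 gives net 57, which does reach 55, so (f) meets the standard.
  Not every element is met, so the company fails to carry Stage II.2.
So the union prevails on this issue.
— Issue III —
At Stage III.1 the union must meet a preponderance (weight is at least 55): on (g) the weight is 64, which does reach 55, so (g) meets the standard; on (h) the weight is 65, which does reach 55, so (h) meets the standard.
  The union carries Stage III.1; the company now bears the burden.
At Stage III.2 the company must meet a heightened civil standard (weight exceeds 68): on (i) the weight is 72, which does exceed 68, so (i) meets the standard.
  All elements met at the final stage.
Every stage carried; the company prevails on this issue.
Per-issue: Issue I → union; Issue II → union; Issue III → company. The union must prevail on a majority of issues; overall, the union prevails.

union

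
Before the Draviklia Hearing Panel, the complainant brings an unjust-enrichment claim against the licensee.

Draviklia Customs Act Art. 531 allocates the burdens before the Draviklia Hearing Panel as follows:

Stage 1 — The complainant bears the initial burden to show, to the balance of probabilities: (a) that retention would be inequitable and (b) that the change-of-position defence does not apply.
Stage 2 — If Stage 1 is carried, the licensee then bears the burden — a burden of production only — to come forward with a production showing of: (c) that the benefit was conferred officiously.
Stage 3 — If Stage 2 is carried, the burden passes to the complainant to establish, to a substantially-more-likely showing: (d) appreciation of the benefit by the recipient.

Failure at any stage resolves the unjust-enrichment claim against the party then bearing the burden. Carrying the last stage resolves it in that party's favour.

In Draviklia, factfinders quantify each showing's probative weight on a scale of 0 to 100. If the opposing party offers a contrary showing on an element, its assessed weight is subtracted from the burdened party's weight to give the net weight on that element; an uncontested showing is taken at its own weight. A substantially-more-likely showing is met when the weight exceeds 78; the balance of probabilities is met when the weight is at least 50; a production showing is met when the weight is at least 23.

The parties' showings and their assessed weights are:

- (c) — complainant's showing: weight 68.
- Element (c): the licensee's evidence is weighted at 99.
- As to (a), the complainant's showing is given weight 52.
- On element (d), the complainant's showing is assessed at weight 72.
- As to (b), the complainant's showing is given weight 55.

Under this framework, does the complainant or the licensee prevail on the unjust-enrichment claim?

Stage 1 (complainant, the balance of probabilities, weight is at least 50): (a) 52 ≥ 50 — meets; (b) 55 ≥ 50 — meets.
  Stage 1 carried; the burden shifts to the licensee.
Stage 2 (licensee, a production showing, weight is at least 23): (c) net 99−68=31 ≥ 23 — meets.
  All elements met. The burden passes to the complainant.
Stage 3 (complainant, a substantially-more-likely showing, weight exceeds 78): (d) 72 ≤ 78 — fails.
  The complainant does not carry Stage 3.
So the licensee prevails.

licensee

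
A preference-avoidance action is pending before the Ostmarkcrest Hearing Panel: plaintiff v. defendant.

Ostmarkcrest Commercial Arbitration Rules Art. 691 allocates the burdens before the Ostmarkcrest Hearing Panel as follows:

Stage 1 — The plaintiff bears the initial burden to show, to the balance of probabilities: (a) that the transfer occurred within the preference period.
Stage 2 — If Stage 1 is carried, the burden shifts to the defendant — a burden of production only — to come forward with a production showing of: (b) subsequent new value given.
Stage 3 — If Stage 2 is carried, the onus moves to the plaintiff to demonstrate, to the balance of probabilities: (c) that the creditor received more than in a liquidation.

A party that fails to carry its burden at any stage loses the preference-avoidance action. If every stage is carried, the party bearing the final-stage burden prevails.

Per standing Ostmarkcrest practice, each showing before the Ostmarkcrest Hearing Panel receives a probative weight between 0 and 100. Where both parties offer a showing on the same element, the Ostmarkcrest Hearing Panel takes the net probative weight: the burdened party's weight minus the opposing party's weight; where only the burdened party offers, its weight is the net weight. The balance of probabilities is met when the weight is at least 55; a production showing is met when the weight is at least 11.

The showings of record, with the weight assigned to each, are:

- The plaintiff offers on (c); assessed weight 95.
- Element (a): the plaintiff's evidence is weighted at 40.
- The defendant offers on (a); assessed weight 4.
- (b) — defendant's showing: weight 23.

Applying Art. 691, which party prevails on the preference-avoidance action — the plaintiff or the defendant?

defendant

At Stage 1 the plaintiff must meet the balance of probabilities (weight is at least 55): on (a) the weight is 40 less the opposing 4 gives net 36, < 55, so (a) does not meet the standard.
  Stage 1 not carried; the plaintiff fails its burden.
The defendant prevails.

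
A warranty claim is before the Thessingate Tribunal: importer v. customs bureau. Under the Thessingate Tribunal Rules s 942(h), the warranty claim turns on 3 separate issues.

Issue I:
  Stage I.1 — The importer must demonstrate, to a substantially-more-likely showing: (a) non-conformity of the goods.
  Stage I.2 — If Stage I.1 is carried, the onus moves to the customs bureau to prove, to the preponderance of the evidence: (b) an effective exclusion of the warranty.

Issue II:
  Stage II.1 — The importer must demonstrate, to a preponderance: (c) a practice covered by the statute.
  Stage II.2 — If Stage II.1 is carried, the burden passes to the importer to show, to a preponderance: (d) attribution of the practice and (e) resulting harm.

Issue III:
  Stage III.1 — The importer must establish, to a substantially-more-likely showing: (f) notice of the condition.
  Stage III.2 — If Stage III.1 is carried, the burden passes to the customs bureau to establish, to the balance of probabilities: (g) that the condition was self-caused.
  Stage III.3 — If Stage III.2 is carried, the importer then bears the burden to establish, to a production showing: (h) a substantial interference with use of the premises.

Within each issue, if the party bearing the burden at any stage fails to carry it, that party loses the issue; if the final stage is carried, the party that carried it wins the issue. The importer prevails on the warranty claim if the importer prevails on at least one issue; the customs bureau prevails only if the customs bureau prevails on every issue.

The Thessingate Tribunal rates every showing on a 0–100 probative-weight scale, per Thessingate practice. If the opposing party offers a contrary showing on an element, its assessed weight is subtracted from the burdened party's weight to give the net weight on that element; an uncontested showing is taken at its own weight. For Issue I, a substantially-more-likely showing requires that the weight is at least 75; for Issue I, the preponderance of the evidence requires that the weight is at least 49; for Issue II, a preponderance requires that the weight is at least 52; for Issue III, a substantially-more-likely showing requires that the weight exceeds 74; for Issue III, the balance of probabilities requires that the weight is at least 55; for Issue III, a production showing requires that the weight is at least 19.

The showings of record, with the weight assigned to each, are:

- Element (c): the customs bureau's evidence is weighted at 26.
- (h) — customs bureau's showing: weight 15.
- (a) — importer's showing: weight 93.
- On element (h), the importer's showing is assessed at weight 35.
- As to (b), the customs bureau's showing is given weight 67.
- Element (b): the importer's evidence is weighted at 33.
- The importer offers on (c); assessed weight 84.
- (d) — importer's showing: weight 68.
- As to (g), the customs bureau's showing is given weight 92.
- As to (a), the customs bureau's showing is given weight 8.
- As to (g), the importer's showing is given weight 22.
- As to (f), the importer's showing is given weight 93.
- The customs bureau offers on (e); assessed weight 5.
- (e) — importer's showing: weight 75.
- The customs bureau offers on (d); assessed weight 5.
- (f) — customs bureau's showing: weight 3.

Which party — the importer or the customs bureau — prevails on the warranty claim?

importer

— Issue I —
At Stage I.1 the importer must meet a substantially-more-likely showing (weight is at least 75): on (a) the weight is 93 less the opposing 8 gives net 85, which does reach 75, so (a) meets the standard.
  All elements met. The burden passes to the customs bureau.
At Stage I.2 the customs bureau must meet the preponderance of the evidence (weight is at least 49): on (b) the weight is 67 less the opposing 33 gives net 34, < 49, so (b) does not meet the standard.
  The customs bureau does not carry Stage I.2.
The analysis ends at Stage I.2; the importer prevails on this issue.
— Issue II —
Stage II.1 (importer, a preponderance, weight is at least 52): (c) net 84−26=58 ≥ 52 — meets.
  Stage II.1 is satisfied; the importer continues to bear the burden.
Stage II.2 (importer, a preponderance, weight is at least 52): (d) net 68−5=63 ≥ 52 — meets; (e) net 75−5=70 ≥ 52 — meets.
  Stage II.2 carried; the final stage is satisfied.
All stages carried — the importer prevails on this issue.
— Issue III —
Stage III.1 — burden on importer; standard: a substantially-more-likely showing (weight exceeds 74).
    (f): 93 − 3 = 90 > 74 [met]
  Stage III.1 carried; the burden shifts to the customs bureau.
Stage III.2 — burden on customs bureau; standard: the balance of probabilities (weight is at least 55).
    (g): 92 − 22 = 70 ≥ 55 [met]
  All elements met. The burden passes to the importer.
Stage III.3 — burden on importer; standard: a production showing (weight is at least 19).
    (h): 35 − 15 = 20 ≥ 19 [met]
  Stage III.3 carried; the final stage is satisfied.
With every stage satisfied, the importer prevails on this issue.
Per-issue: Issue I → importer; Issue II → importer; Issue III → importer. The importer must prevail on at least one issue; overall, the importer prevails.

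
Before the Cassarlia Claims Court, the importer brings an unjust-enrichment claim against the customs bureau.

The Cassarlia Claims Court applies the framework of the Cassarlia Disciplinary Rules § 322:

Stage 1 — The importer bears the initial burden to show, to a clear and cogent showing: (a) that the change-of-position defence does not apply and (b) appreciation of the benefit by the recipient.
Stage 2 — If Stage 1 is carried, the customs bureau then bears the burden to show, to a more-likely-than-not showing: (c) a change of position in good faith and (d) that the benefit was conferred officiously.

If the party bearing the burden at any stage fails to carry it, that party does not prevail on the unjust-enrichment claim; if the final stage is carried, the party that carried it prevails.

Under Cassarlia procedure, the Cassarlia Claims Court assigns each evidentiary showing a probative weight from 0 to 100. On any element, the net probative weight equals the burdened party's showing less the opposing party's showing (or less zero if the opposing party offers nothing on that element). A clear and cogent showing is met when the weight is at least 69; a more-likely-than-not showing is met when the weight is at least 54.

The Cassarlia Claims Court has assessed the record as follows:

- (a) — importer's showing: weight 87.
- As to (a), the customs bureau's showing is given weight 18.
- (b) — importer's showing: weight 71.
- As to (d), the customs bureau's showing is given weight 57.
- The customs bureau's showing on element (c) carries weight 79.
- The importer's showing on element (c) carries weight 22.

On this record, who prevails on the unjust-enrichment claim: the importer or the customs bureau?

At Stage 1 the importer must meet a clear and cogent showing (weight is at least 69): on (a) the weight is 87 less the opposing 18 gives net 69, which does reach 69, so (a) meets the standard; on (b) the weight is 71, ≥ 69, so (b) meets the standard.
  Stage 1 is satisfied; the onus moves to the customs bureau.
At Stage 2 the customs bureau must meet a more-likely-than-not showing (weight is at least 54): on (c) the weight is 79 less the opposing 22 gives net 57, which does reach 54, so (c) meets the standard; on (d) the weight is 57, which does reach 54, so (d) meets the standard.
  The customs bureau carries the last stage.
Every stage carried; the customs bureau prevails.

customs bureau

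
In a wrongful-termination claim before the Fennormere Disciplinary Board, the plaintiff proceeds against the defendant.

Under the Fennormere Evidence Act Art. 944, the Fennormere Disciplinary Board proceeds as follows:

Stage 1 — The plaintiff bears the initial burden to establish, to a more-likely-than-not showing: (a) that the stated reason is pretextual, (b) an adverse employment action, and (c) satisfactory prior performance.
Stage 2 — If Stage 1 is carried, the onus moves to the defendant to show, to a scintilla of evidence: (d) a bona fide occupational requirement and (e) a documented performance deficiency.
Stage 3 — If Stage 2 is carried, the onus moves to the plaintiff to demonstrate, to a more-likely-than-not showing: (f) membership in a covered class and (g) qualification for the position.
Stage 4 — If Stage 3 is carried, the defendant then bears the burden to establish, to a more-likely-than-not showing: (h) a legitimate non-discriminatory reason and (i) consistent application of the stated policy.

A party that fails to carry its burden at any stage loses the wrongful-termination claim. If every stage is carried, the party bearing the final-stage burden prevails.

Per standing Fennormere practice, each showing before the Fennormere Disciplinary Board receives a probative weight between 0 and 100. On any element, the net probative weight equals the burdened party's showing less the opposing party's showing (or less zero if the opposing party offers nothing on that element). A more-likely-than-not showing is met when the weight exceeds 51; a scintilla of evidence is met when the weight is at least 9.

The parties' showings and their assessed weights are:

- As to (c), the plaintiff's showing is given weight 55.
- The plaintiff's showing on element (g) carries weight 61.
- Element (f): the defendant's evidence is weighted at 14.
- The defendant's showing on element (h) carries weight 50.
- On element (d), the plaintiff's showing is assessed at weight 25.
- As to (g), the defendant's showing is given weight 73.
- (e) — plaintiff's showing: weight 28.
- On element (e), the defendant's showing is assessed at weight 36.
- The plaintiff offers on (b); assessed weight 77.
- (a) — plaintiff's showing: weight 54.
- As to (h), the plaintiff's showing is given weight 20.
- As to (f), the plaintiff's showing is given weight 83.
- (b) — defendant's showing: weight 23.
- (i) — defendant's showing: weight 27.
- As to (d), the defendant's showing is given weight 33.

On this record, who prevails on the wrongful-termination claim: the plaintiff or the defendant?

plaintiff

At Stage 1 the plaintiff must meet a more-likely-than-not showing (weight exceeds 51): on (a) the weight is 54, which does exceed 51, so (a) meets the standard; on (b) the weight is 77 less the opposing 23 gives net 54, > 51, so (b) meets the standard; on (c) the weight is 55, > 51, so (c) meets the standard.
  Stage 1 is satisfied; the onus moves to the defendant.
At Stage 2 the defendant must meet a scintilla of evidence (weight is at least 9): on (d) the weight is 33 less the opposing 25 gives net 8, which does not reach 9, so (d) does not meet the standard; on (e) the weight is 36 less the opposing 28 gives net 8, which does not reach 9, so (e) does not meet the standard.
  Not every element is met, so the defendant fails to carry Stage 2.
So the plaintiff prevails.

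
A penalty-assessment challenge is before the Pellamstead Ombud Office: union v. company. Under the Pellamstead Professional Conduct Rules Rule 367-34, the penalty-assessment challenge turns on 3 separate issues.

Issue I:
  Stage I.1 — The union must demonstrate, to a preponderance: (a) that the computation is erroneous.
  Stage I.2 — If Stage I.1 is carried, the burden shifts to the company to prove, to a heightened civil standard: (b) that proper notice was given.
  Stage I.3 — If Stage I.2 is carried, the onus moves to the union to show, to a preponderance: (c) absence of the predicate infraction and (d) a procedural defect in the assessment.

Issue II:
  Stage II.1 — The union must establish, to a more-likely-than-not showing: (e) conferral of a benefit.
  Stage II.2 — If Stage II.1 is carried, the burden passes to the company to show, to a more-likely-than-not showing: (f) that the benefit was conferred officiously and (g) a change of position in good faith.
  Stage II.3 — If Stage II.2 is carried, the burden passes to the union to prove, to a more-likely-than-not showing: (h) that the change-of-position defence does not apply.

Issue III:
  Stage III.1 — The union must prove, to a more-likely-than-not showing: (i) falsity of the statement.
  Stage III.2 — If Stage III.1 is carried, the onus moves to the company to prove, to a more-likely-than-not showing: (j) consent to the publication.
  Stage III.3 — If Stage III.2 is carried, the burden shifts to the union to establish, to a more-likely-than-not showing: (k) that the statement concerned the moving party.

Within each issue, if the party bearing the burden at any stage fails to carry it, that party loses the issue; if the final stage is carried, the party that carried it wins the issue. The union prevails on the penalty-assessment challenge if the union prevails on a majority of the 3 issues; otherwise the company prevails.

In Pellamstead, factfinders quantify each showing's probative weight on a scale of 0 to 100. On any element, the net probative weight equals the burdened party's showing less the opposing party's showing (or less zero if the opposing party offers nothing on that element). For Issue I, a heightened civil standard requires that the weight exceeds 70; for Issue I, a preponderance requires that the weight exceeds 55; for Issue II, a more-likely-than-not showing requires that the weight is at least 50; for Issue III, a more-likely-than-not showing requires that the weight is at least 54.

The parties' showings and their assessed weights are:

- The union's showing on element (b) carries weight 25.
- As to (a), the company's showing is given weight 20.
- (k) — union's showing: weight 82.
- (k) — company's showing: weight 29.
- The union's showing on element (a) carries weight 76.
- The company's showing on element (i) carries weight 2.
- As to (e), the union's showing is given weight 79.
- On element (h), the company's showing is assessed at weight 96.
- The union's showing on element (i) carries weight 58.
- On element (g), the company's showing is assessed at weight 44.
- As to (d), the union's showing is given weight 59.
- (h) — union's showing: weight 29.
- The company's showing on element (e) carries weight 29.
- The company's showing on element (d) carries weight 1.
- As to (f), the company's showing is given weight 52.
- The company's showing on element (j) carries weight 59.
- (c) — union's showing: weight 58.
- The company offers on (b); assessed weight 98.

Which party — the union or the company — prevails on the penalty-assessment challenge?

union

— Issue I —
Stage I.1 — burden on union; standard: a preponderance (weight exceeds 55).
    (a): 76 − 20 = 56 > 55 [met]
  The union carries Stage I.1; the company now bears the burden.
Stage I.2 — burden on company; standard: a heightened civil standard (weight exceeds 70).
    (b): 98 − 25 = 73 > 70 [met]
  All elements met. The burden passes to the union.
Stage I.3 — burden on union; standard: a preponderance (weight exceeds 55).
    (c): 58 > 55 [met]
    (d): 59 − 1 = 58 > 55 [met]
  The union carries the last stage.
All stages carried — the union prevails on this issue.
— Issue II —
Stage II.1 (union, a more-likely-than-not showing, weight is at least 50): (e) net 79−29=50 ≥ 50 — meets.
  Stage II.1 carried; the burden shifts to the company.
Stage II.2 (company, a more-likely-than-not showing, weight is at least 50): (f) 52 ≥ 50 — meets; (g) 44 < 50 — fails.
  The company does not carry Stage II.2.
The union prevails on this issue.
— Issue III —
Stage III.1 (union, a more-likely-than-not showing, weight is at least 54): (i) net 58−2=56 ≥ 54 — meets.
  All elements met. The burden passes to the company.
Stage III.2 (company, a more-likely-than-not showing, weight is at least 54): (j) 59 ≥ 54 — meets.
  All elements met. The burden passes to the union.
Stage III.3 (union, a more-likely-than-not showing, weight is at least 54): (k) net 82−29=53 < 54 — fails.
  Not every element is met, so the union fails to carry Stage III.3.
The analysis ends at Stage III.3; the company prevails on this issue.
Per-issue: Issue I → union; Issue II → union; Issue III → company. The union must prevail on a majority of issues; overall, the union prevails.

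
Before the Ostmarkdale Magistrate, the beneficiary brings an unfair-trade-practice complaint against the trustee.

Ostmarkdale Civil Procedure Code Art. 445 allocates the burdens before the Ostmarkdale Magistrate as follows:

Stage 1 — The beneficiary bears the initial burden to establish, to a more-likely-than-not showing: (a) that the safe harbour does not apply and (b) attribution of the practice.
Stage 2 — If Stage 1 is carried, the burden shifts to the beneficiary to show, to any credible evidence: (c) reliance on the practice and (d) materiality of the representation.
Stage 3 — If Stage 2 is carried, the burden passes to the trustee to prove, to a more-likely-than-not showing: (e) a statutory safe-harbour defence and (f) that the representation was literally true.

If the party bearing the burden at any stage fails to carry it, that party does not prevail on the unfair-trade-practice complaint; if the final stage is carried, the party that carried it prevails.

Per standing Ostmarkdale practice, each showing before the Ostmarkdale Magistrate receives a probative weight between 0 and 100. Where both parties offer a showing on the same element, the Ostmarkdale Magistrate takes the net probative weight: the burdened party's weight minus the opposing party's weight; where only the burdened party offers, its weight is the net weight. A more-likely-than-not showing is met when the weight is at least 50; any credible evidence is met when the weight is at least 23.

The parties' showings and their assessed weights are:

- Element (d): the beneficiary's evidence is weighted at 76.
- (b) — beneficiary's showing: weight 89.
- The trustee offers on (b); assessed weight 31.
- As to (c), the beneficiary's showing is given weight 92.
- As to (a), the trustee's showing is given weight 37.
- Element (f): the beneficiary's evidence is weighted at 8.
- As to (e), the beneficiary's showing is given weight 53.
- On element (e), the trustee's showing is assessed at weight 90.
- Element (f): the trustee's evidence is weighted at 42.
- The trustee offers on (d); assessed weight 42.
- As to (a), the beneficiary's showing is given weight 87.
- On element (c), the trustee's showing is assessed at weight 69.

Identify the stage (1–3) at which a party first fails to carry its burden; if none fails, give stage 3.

Stage 1 — burden on beneficiary; standard: a more-likely-than-not showing (weight is at least 50).
    (a): 87 − 37 = 50 ≥ 50 [met]
    (b): 89 − 31 = 58 ≥ 50 [met]
  Stage 1 carried; the burden remains with the beneficiary.
Stage 2 — burden on beneficiary; standard: any credible evidence (weight is at least 23).
    (c): 92 − 69 = 23 ≥ 23 [met]
    (d): 76 − 42 = 34 ≥ 23 [met]
  All elements met. The burden passes to the trustee.
Stage 3 — burden on trustee; standard: a more-likely-than-not showing (weight is at least 50).
    (e): 90 − 53 = 37 < 50 [not met]
    (f): 42 − 8 = 34 < 50 [not met]
  The trustee does not carry Stage 3.
So the beneficiary prevails.

stage 3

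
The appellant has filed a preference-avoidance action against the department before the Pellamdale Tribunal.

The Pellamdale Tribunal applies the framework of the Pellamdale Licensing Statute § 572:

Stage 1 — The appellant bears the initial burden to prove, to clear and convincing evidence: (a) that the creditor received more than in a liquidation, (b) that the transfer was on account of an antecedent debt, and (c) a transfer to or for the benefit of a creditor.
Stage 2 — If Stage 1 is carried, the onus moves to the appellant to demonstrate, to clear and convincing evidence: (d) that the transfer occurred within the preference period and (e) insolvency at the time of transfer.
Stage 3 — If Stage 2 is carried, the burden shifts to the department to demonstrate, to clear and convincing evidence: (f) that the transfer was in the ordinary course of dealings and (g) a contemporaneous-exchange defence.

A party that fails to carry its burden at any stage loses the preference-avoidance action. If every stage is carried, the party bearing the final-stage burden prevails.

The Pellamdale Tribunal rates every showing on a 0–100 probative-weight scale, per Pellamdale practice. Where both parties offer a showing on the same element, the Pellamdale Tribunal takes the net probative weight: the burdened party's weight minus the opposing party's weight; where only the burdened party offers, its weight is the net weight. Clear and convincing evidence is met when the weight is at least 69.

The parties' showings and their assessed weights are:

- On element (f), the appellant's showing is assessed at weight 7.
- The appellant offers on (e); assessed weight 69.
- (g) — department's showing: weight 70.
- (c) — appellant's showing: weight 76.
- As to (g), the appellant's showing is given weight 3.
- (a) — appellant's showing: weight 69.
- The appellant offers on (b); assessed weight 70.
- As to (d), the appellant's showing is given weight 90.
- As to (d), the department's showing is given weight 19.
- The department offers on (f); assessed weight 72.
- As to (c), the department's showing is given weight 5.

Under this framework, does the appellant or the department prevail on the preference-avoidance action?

appellant

Stage 1 (appellant, clear and convincing evidence, weight is at least 69): (a) 69 ≥ 69 — meets; (b) 70 ≥ 69 — meets; (c) net 76−5=71 ≥ 69 — meets.
  Stage 1 is satisfied; the appellant continues to bear the burden.
Stage 2 (appellant, clear and convincing evidence, weight is at least 69): (d) net 90−19=71 ≥ 69 — meets; (e) 69 ≥ 69 — meets.
  Stage 2 is satisfied; the onus moves to the department.
Stage 3 (department, clear and convincing evidence, weight is at least 69): (f) net 72−7=65 < 69 — fails; (g) net 70−3=67 < 69 — fails.
  Stage 3 not carried; the department fails its burden.
The analysis ends at Stage 3; the appellant prevails.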